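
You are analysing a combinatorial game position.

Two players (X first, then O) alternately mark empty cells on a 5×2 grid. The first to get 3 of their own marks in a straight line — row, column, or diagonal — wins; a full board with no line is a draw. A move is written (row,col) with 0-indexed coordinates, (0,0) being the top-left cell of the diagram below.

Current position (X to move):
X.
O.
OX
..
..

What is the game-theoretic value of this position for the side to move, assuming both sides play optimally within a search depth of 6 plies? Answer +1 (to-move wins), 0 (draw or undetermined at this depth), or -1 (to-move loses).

p1 X@[X./O./OX/../..]: (0,1)[XX/O./OX/../..]-1 (1,1)[X./OX/OX/../..]-1 (3,0)[X./O./OX/X./..]+0* (3,1)[X./O./OX/.X/..]-1 (4,0)[X./O./OX/../X.]-1 (4,1)[X./O./OX/../.X]-1
p2 O@[X./O./OX/X./..]: (0,1)[XO/O./OX/X./..]-1 (1,1)[X./OO/OX/X./..]+0* (3,1)[X./O./OX/XO/..]+0 (4,0)[X./O./OX/X./O.]-1 (4,1)[X./O./OX/X./.O]-1
p3 X@[X./OO/OX/X./..]: (0,1)[XX/OO/OX/X./..]+0* (3,1)[X./OO/OX/XX/..]+0 (4,0)[X./OO/OX/X./X.]+0 (4,1)[X./OO/OX/X./.X]+0
p4 O@[XX/OO/OX/X./..]: (3,1)[XX/OO/OX/XO/..]+0* (4,0)[XX/OO/OX/X./O.]+0 (4,1)[XX/OO/OX/X./.O]+0
p5 X@[XX/OO/OX/XO/..]: (4,0)[XX/OO/OX/XO/X.]+0* (4,1)[XX/OO/OX/XO/.X]+0
p6 O@[XX/OO/OX/XO/X.]: (4,1)[XX/OO/OX/XO/XO]+0*
p7 X@[XX/OO/OX/XO/XO] terminal +0; root [X./O./OX/../..] d6

value(X./O./OX/../.., X) = 0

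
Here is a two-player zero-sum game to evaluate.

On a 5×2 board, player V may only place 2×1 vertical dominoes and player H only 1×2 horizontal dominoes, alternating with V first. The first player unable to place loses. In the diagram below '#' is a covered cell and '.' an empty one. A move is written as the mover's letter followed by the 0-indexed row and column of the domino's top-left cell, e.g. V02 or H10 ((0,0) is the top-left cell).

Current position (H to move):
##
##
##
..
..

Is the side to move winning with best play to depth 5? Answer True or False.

p1 H@[##/##/##/../..]: H30[##/##/##/##/..]+1* H40[##/##/##/../##]+1
p2 V@[##/##/##/##/..] terminal -1; root [##/##/##/../..] d5

H winning at [##/##/##/../..]: True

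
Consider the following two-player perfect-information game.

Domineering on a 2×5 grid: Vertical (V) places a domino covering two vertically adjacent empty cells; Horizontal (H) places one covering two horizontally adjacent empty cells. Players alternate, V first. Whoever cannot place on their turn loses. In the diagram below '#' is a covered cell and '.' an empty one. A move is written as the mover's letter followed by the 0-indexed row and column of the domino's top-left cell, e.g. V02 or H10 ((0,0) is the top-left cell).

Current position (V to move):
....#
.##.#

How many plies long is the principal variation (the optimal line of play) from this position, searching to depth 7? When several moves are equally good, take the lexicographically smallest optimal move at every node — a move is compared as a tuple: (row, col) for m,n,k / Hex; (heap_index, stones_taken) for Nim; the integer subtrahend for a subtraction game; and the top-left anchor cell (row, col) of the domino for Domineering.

[....#/.##.#] V move#1: V00:-1/#...#/###.#*, V03:-1/...##/.####
[#...#/###.#] H move#2: H01:-1/###.#/###.#, H02:+1/#.###/###.#*
[#.###/###.#] end (terminal -1, V#3); searched ....#/.##.# to 7

PV length from [....#/.##.#]: 2 plies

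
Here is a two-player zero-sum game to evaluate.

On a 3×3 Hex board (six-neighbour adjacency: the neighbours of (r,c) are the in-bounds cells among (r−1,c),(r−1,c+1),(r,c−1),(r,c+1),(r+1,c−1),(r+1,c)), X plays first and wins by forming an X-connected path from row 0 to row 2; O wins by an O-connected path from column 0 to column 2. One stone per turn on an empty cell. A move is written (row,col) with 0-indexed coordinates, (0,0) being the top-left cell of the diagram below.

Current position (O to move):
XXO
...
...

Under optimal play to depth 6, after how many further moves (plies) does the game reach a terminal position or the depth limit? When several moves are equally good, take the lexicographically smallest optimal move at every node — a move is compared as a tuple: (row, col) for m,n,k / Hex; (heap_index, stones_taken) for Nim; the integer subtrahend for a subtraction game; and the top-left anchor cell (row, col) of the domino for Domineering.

PV length from [XXO/.../...]: 3 plies

[XXO/.../...] O move#1: (1,0):-1/XXO/O../..., (1,1):+1/XXO/.O./...*, (1,2):-1/XXO/..O/..., (2,0):+1/XXO/.../O.., (2,1):-1/XXO/.../.O., (2,2):-1/XXO/.../..O
[XXO/.O./...] X move#2: (1,0):-1/XXO/XO./...*, (1,2):-1/XXO/.OX/..., (2,0):-1/XXO/.O./X.., (2,1):-1/XXO/.O./.X., (2,2):-1/XXO/.O./..X
[XXO/XO./...] O move#3: (1,2):-1/XXO/XOO/..., (2,0):+1/XXO/XO./O..*, (2,1):-1/XXO/XO./.O., (2,2):-1/XXO/XO./..O
[XXO/XO./O..] end (terminal -1, X#4); searched XXO/.../... to 6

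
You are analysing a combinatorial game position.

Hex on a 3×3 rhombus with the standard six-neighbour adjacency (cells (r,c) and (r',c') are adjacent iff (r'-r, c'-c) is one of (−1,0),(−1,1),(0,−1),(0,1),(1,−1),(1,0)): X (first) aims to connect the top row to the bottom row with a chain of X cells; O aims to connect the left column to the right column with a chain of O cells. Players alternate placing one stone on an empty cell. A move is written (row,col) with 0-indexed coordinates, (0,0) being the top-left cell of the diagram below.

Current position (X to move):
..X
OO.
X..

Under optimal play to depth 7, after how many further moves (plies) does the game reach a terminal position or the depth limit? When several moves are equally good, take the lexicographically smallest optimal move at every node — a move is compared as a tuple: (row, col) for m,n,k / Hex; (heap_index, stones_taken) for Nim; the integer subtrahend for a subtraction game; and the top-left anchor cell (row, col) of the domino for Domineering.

[..X/OO./X..] X move#1: (0,0):-1/X.X/OO./X.., (0,1):-1/.XX/OO./X.., (1,2):+1/..X/OOX/X..*, (2,1):-1/..X/OO./XX., (2,2):-1/..X/OO./X.X
[..X/OOX/X..] O move#2: (0,0):-1/O.X/OOX/X..*, (0,1):-1/.OX/OOX/X.., (2,1):-1/..X/OOX/XO., (2,2):-1/..X/OOX/X.O
[O.X/OOX/X..] X move#3: (0,1):+1/OXX/OOX/X..*, (2,1):+1/O.X/OOX/XX., (2,2):+1/O.X/OOX/X.X
[OXX/OOX/X..] O move#4: (2,1):-1/OXX/OOX/XO.*, (2,2):-1/OXX/OOX/X.O
[OXX/OOX/XO.] X move#5: (2,2):+1/OXX/OOX/XOX*
[OXX/OOX/XOX] end (terminal -1, O#6); searched ..X/OO./X.. to 7

PV length from [..X/OO./X..]: 5 plies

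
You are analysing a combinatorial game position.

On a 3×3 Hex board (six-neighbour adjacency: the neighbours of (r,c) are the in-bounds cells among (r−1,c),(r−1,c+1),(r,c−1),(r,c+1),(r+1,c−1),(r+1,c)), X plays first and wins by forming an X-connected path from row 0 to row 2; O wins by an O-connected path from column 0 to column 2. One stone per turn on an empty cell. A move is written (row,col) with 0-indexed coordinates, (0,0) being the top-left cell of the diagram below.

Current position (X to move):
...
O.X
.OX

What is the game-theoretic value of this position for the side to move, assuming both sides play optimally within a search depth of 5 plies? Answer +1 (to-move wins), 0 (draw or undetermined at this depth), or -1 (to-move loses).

value(.../O.X/.OX, X) = +1

[.../O.X/.OX] X move#1: (0,0):-1/X../O.X/.OX, (0,1):+1/.X./O.X/.OX*, (0,2):+1/..X/O.X/.OX, (1,1):+1/.../OXX/.OX, (2,0):-1/.../O.X/XOX
[.X./O.X/.OX] O move#2: (0,0):-1/OX./O.X/.OX*, (0,2):-1/.XO/O.X/.OX, (1,1):-1/.X./OOX/.OX, (2,0):-1/.X./O.X/OOX
[OX./O.X/.OX] X move#3: (0,2):+1/OXX/O.X/.OX*, (1,1):+1/OX./OXX/.OX, (2,0):+1/OX./O.X/XOX
[OXX/O.X/.OX] end (terminal -1, O#4); searched .../O.X/.OX to 5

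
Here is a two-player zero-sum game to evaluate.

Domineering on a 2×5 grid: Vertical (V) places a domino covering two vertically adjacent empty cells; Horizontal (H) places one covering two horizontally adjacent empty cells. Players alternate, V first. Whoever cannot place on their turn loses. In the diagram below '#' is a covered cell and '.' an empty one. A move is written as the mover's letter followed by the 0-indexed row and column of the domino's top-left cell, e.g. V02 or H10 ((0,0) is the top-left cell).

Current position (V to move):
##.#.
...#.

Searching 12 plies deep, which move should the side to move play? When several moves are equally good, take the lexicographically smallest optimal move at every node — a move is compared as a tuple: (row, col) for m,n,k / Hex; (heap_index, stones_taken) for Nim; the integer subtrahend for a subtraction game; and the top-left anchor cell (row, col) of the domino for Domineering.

p1 V@[##.#./...#.]: V02[####./..##.]+1* V04[##.##/...##]-1
p2 H@[####./..##.]: H10[####./####.]-1*
p3 V@[####./####.]: V04[#####/#####]+1*
p4 H@[#####/#####] terminal -1; root [##.#./...#.] d12

V's best at [##.#./...#.]: V02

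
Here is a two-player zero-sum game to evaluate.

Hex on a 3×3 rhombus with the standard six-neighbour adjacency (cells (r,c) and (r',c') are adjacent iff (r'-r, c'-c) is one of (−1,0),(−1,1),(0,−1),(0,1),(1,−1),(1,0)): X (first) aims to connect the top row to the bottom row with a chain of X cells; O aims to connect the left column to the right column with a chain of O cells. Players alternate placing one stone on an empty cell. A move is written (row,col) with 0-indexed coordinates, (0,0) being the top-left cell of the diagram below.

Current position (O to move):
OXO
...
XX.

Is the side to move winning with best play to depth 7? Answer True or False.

O winning at [OXO/.../XX.]: False

p1 O@[OXO/.../XX.]: (1,0)[OXO/O../XX.]-1* (1,1)[OXO/.O./XX.]-1 (1,2)[OXO/..O/XX.]-1 (2,2)[OXO/.../XXO]-1
p2 X@[OXO/O../XX.]: (1,1)[OXO/OX./XX.]+1* (1,2)[OXO/O.X/XX.]-1 (2,2)[OXO/O../XXX]-1
p3 O@[OXO/OX./XX.] terminal -1; root [OXO/.../XX.] d7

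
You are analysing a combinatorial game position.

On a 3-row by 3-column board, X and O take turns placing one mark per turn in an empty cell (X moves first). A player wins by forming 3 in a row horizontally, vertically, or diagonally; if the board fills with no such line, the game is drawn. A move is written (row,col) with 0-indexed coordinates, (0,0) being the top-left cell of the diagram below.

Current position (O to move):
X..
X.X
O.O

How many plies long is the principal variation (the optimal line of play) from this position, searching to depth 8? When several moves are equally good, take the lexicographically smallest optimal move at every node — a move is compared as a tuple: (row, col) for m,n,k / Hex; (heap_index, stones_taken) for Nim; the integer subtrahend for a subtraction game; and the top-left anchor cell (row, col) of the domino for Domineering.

PV length from [X../X.X/O.O]: 3 plies

p1 O@[X../X.X/O.O]: (0,1)[XO./X.X/O.O]-1 (0,2)[X.O/X.X/O.O]-1 (1,1)[X../XOX/O.O]+1* (2,1)[X../X.X/OOO]+1
p2 X@[X../XOX/O.O]: (0,1)[XX./XOX/O.O]-1* (0,2)[X.X/XOX/O.O]-1 (2,1)[X../XOX/OXO]-1
p3 O@[XX./XOX/O.O]: (0,2)[XXO/XOX/O.O]+1* (2,1)[XX./XOX/OOO]+1
p4 X@[XXO/XOX/O.O] terminal -1; root [X../X.X/O.O] d8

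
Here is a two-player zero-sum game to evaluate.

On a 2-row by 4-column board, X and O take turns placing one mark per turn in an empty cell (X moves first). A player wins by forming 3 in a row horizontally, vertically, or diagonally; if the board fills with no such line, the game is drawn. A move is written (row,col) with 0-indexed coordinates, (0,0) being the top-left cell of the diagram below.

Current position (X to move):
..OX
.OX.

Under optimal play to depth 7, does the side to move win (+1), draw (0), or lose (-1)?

p1 X@[..OX/.OX.]: (0,0)[X.OX/.OX.]+0* (0,1)[.XOX/.OX.]+0 (1,0)[..OX/XOX.]+0 (1,3)[..OX/.OXX]+0
p2 O@[X.OX/.OX.]: (0,1)[XOOX/.OX.]+0* (1,0)[X.OX/OOX.]+0 (1,3)[X.OX/.OXO]+0
p3 X@[XOOX/.OX.]: (1,0)[XOOX/XOX.]+0* (1,3)[XOOX/.OXX]+0
p4 O@[XOOX/XOX.]: (1,3)[XOOX/XOXO]+0*
p5 X@[XOOX/XOXO] terminal +0; root [..OX/.OX.] d7

value(..OX/.OX., X) = 0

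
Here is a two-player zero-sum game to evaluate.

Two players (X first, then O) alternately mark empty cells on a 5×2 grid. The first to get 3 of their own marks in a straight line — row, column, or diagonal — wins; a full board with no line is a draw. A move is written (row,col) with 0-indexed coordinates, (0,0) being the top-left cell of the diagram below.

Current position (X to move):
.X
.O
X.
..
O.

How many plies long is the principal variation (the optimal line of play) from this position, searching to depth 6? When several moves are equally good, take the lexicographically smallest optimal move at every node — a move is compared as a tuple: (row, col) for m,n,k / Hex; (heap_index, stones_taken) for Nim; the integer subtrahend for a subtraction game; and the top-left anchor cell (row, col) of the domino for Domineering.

[.X/.O/X./../O.] X move#1: (0,0):+0/XX/.O/X./../O., (1,0):+1/.X/XO/X./../O.*, (2,1):+0/.X/.O/XX/../O., (3,0):+0/.X/.O/X./X./O., (3,1):+0/.X/.O/X./.X/O., (4,1):+0/.X/.O/X./../OX
[.X/XO/X./../O.] O move#2: (0,0):-1/OX/XO/X./../O.*, (2,1):-1/.X/XO/XO/../O., (3,0):-1/.X/XO/X./O./O., (3,1):-1/.X/XO/X./.O/O., (4,1):-1/.X/XO/X./../OO
[OX/XO/X./../O.] X move#3: (2,1):+0/OX/XO/XX/../O., (3,0):+1/OX/XO/X./X./O.*, (3,1):+0/OX/XO/X./.X/O., (4,1):+0/OX/XO/X./../OX
[OX/XO/X./X./O.] end (terminal -1, O#4); searched .X/.O/X./../O. to 6

PV length from [.X/.O/X./../O.]: 3 plies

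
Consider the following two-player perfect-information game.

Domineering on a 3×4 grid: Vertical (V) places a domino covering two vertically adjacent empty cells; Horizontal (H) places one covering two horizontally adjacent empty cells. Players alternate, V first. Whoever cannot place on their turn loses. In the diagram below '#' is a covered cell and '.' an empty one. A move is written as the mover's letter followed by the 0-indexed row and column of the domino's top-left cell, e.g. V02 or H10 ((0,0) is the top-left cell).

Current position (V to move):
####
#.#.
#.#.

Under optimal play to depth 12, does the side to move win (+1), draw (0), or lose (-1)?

p1 V@[####/#.#./#.#.]: V11[####/###./###.]+1* V13[####/#.##/#.##]+1
p2 H@[####/###./###.] terminal -1; root [####/#.#./#.#.] d12

value(####/#.#./#.#., V) = +1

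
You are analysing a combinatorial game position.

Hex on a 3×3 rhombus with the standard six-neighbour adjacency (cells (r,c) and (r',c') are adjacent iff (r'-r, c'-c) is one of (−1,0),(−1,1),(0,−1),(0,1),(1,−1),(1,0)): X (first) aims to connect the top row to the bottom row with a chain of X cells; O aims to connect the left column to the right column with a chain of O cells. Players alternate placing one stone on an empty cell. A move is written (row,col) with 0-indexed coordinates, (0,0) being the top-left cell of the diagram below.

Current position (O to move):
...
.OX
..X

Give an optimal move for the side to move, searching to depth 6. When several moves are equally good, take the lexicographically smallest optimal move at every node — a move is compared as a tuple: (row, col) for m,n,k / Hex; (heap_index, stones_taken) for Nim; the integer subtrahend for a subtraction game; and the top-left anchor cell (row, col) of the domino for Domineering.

p1 O@[.../.OX/..X]: (0,0)[O../.OX/..X]-1 (0,1)[.O./.OX/..X]-1 (0,2)[..O/.OX/..X]+1* (1,0)[.../OOX/..X]-1 (2,0)[.../.OX/O.X]-1 (2,1)[.../.OX/.OX]-1
p2 X@[..O/.OX/..X]: (0,0)[X.O/.OX/..X]-1* (0,1)[.XO/.OX/..X]-1 (1,0)[..O/XOX/..X]-1 (2,0)[..O/.OX/X.X]-1 (2,1)[..O/.OX/.XX]-1
p3 O@[X.O/.OX/..X]: (0,1)[XOO/.OX/..X]+1* (1,0)[X.O/OOX/..X]+1 (2,0)[X.O/.OX/O.X]+1 (2,1)[X.O/.OX/.OX]+1
p4 X@[XOO/.OX/..X]: (1,0)[XOO/XOX/..X]-1* (2,0)[XOO/.OX/X.X]-1 (2,1)[XOO/.OX/.XX]-1
p5 O@[XOO/XOX/..X]: (2,0)[XOO/XOX/O.X]+1* (2,1)[XOO/XOX/.OX]-1
p6 X@[XOO/XOX/O.X] terminal -1; root [.../.OX/..X] d6

O's best at [.../.OX/..X]: (0,2)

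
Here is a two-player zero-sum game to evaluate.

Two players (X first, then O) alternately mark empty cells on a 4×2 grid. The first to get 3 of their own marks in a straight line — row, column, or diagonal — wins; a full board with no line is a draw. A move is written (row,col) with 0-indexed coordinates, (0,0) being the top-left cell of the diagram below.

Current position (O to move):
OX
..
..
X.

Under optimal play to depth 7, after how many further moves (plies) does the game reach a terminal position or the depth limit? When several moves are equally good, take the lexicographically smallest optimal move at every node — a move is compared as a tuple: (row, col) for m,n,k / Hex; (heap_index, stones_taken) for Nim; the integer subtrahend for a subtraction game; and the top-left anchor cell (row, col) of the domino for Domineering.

PV length from [OX/../../X.]: 5 plies

[OX/../../X.] O move#1: (1,0):+0/OX/O./../X.*, (1,1):+0/OX/.O/../X., (2,0):+0/OX/../O./X., (2,1):+0/OX/../.O/X., (3,1):+0/OX/../../XO
[OX/O./../X.] X move#2: (1,1):-1/OX/OX/../X., (2,0):+0/OX/O./X./X.*, (2,1):-1/OX/O./.X/X., (3,1):-1/OX/O./../XX
[OX/O./X./X.] O move#3: (1,1):+0/OX/OO/X./X.*, (2,1):+0/OX/O./XO/X., (3,1):+0/OX/O./X./XO
[OX/OO/X./X.] X move#4: (2,1):+0/OX/OO/XX/X.*, (3,1):+0/OX/OO/X./XX
[OX/OO/XX/X.] O move#5: (3,1):+0/OX/OO/XX/XO*
[OX/OO/XX/XO] end (terminal +0, X#6); searched OX/../../X. to 7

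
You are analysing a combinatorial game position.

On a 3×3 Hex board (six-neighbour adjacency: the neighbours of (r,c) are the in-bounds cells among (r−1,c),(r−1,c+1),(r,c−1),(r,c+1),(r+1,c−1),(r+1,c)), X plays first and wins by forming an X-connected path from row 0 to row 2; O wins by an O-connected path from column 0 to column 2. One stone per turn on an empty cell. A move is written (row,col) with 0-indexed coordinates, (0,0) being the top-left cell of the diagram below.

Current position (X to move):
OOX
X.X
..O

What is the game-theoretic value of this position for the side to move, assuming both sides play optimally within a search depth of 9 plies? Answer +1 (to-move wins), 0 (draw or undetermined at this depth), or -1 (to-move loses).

p1 X@[OOX/X.X/..O]: (1,1)[OOX/XXX/..O]+1* (2,0)[OOX/X.X/X.O]+1 (2,1)[OOX/X.X/.XO]+1
p2 O@[OOX/XXX/..O]: (2,0)[OOX/XXX/O.O]-1* (2,1)[OOX/XXX/.OO]-1
p3 X@[OOX/XXX/O.O]: (2,1)[OOX/XXX/OXO]+1*
p4 O@[OOX/XXX/OXO] terminal -1; root [OOX/X.X/..O] d9

value(OOX/X.X/..O, X) = +1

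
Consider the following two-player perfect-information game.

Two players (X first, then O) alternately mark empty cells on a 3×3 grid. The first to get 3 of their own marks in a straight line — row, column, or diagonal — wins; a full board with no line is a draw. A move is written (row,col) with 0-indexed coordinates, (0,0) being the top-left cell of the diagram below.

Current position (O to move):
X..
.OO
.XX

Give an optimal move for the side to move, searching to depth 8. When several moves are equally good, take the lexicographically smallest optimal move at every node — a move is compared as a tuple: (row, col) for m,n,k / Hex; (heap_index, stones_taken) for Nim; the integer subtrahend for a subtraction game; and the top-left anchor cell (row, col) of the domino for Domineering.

O's best at [X../.OO/.XX]: (1,0)

[X../.OO/.XX] O move#1: (0,1):-1/XO./.OO/.XX, (0,2):-1/X.O/.OO/.XX, (1,0):+1/X../OOO/.XX*, (2,0):+1/X../.OO/OXX
[X../OOO/.XX] end (terminal -1, X#2); searched X../.OO/.XX to 8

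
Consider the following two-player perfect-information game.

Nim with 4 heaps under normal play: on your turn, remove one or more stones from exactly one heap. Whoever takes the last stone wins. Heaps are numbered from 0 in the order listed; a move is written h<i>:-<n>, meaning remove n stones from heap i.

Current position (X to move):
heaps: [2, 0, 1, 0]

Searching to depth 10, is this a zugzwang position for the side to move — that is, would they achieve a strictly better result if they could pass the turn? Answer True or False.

zugzwang((2,0,1,0), X) = False

ply 1, X at (2,0,1,0) | h0:-1=+1→(1,0,1,0)*; h0:-2=-1→(0,0,1,0); h2:-1=-1→(2,0,0,0)
ply 2, O at (1,0,1,0) | h0:-1=-1→(0,0,1,0)*; h2:-1=-1→(1,0,0,0)
ply 3, X at (0,0,1,0) | h2:-1=+1→(0,0,0,0)*
ply 4: (0,0,0,0) is terminal -1 (O); from (2,0,1,0) depth 10
pass branch (O moves first from the same position):
  | ply 1, O at (2,0,1,0) | h0:-1=+1→(1,0,1,0)*; h0:-2=-1→(0,0,1,0); h2:-1=-1→(2,0,0,0)
  | ply 2, X at (1,0,1,0) | h0:-1=-1→(0,0,1,0)*; h2:-1=-1→(1,0,0,0)
  | ply 3, O at (0,0,1,0) | h2:-1=+1→(0,0,0,0)*
  | ply 4: (0,0,0,0) is terminal -1 (X); from (2,0,1,0) depth 10
X moving scores +1; X passing scores -1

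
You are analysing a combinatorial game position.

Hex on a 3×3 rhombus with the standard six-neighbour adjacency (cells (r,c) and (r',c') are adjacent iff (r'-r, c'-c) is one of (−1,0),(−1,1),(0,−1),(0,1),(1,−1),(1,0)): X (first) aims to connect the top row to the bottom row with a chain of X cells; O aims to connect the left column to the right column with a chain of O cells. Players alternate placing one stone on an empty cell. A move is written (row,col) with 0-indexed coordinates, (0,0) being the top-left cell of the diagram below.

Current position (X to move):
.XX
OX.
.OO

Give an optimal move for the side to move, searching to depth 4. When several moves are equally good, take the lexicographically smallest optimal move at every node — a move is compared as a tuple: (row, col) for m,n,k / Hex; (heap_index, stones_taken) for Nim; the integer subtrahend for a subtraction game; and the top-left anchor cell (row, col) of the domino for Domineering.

p1 X@[.XX/OX./.OO]: (0,0)[XXX/OX./.OO]-1 (1,2)[.XX/OXX/.OO]-1 (2,0)[.XX/OX./XOO]+1*
p2 O@[.XX/OX./XOO] terminal -1; root [.XX/OX./.OO] d4

X's best at [.XX/OX./.OO]: (2,0)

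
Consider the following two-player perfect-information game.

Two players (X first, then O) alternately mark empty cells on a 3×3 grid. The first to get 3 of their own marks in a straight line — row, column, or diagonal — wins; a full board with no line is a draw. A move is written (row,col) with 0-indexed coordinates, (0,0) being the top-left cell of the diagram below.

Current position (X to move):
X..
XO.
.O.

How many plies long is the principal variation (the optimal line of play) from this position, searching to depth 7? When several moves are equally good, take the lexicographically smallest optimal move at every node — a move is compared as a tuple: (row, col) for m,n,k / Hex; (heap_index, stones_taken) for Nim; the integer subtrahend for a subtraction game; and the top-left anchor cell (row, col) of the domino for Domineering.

PV length from [X../XO./.O.]: 3 plies

ply 1, X at X../XO./.O. | (0,1)=+1→XX./XO./.O.*; (0,2)=-1→X.X/XO./.O.; (1,2)=-1→X../XOX/.O.; (2,0)=+1→X../XO./XO.; (2,2)=-1→X../XO./.OX
ply 2, O at XX./XO./.O. | (0,2)=-1→XXO/XO./.O.*; (1,2)=-1→XX./XOO/.O.; (2,0)=-1→XX./XO./OO.; (2,2)=-1→XX./XO./.OO
ply 3, X at XXO/XO./.O. | (1,2)=-1→XXO/XOX/.O.; (2,0)=+1→XXO/XO./XO.*; (2,2)=-1→XXO/XO./.OX
ply 4: XXO/XO./XO. is terminal -1 (O); from X../XO./.O. depth 7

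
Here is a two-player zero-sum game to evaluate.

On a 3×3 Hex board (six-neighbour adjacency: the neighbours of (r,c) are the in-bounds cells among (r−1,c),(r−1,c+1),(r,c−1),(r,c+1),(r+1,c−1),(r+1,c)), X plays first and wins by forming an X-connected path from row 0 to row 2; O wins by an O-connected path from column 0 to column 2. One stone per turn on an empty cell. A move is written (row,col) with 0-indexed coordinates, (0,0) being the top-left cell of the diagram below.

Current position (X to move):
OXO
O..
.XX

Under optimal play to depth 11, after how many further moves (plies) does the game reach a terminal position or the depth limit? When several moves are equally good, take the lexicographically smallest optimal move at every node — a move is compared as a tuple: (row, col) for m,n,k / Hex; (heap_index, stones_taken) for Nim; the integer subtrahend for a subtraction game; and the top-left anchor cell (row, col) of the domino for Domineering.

PV length from [OXO/O../.XX]: 1 ply

[OXO/O../.XX] X move#1: (1,1):+1/OXO/OX./.XX*, (1,2):-1/OXO/O.X/.XX, (2,0):-1/OXO/O../XXX
[OXO/OX./.XX] end (terminal -1, O#2); searched OXO/O../.XX to 11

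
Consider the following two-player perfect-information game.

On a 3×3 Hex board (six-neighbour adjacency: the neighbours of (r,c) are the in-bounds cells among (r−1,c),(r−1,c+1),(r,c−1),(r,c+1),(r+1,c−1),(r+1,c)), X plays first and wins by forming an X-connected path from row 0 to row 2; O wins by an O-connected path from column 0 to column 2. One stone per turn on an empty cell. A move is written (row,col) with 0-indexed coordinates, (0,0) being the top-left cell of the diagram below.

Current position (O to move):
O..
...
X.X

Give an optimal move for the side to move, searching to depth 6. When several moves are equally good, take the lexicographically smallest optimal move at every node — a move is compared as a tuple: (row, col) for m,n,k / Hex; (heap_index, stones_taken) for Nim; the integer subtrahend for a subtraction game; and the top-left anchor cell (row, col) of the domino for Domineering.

ply 1, O at O../.../X.X | (0,1)=-1→OO./.../X.X; (0,2)=-1→O.O/.../X.X; (1,0)=-1→O../O../X.X; (1,1)=+1→O../.O./X.X*; (1,2)=-1→O../..O/X.X; (2,1)=-1→O../.../XOX
ply 2, X at O../.O./X.X | (0,1)=-1→OX./.O./X.X*; (0,2)=-1→O.X/.O./X.X; (1,0)=-1→O../XO./X.X; (1,2)=-1→O../.OX/X.X; (2,1)=-1→O../.O./XXX
ply 3, O at OX./.O./X.X | (0,2)=-1→OXO/.O./X.X; (1,0)=+1→OX./OO./X.X*; (1,2)=-1→OX./.OO/X.X; (2,1)=-1→OX./.O./XOX
ply 4, X at OX./OO./X.X | (0,2)=-1→OXX/OO./X.X*; (1,2)=-1→OX./OOX/X.X; (2,1)=-1→OX./OO./XXX
ply 5, O at OXX/OO./X.X | (1,2)=+1→OXX/OOO/X.X*; (2,1)=-1→OXX/OO./XOX
ply 6: OXX/OOO/X.X is terminal -1 (X); from O../.../X.X depth 6

O's best at [O../.../X.X]: (1,1)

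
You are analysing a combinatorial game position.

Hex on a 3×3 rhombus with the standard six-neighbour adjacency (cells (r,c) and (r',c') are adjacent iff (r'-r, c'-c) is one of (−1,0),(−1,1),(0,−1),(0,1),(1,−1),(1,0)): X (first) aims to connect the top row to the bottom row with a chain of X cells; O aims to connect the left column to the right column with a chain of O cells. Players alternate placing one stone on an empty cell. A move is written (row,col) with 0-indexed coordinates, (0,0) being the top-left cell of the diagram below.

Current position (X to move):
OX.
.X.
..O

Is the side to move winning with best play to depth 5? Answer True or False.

p1 X@[OX./.X./..O]: (0,2)[OXX/.X./..O]+1* (1,0)[OX./XX./..O]+1 (1,2)[OX./.XX/..O]+1 (2,0)[OX./.X./X.O]+1 (2,1)[OX./.X./.XO]+1
p2 O@[OXX/.X./..O]: (1,0)[OXX/OX./..O]-1* (1,2)[OXX/.XO/..O]-1 (2,0)[OXX/.X./O.O]-1 (2,1)[OXX/.X./.OO]-1
p3 X@[OXX/OX./..O]: (1,2)[OXX/OXX/..O]+1* (2,0)[OXX/OX./X.O]+1 (2,1)[OXX/OX./.XO]+1
p4 O@[OXX/OXX/..O]: (2,0)[OXX/OXX/O.O]-1* (2,1)[OXX/OXX/.OO]-1
p5 X@[OXX/OXX/O.O]: (2,1)[OXX/OXX/OXO]+1*
p6 O@[OXX/OXX/OXO] terminal -1; root [OX./.X./..O] d5

X winning at [OX./.X./..O]: True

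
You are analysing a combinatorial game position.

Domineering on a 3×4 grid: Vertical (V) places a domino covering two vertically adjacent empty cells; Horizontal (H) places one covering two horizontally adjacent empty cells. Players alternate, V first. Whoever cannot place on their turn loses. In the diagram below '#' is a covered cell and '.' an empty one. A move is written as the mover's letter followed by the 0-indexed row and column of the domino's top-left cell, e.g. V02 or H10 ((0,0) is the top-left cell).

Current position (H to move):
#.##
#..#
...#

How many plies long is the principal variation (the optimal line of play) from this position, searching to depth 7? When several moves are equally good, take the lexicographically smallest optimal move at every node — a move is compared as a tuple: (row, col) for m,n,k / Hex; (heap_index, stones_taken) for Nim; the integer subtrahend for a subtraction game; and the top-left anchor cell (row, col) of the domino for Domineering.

ply 1, H at #.##/#..#/...# | H11=+1→#.##/####/...#*; H20=-1→#.##/#..#/##.#; H21=-1→#.##/#..#/.###
ply 2: #.##/####/...# is terminal -1 (V); from #.##/#..#/...# depth 7

PV length from [#.##/#..#/...#]: 1 ply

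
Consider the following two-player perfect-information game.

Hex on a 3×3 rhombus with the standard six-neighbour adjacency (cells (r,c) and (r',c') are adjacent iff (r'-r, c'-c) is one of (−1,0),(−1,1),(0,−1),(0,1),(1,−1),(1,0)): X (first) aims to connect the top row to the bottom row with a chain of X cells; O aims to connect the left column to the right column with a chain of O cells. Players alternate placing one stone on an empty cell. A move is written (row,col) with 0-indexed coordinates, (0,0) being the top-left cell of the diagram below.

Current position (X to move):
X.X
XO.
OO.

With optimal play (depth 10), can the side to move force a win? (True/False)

ply 1, X at X.X/XO./OO. | (0,1)=-1→XXX/XO./OO.*; (1,2)=-1→X.X/XOX/OO.; (2,2)=-1→X.X/XO./OOX
ply 2, O at XXX/XO./OO. | (1,2)=+1→XXX/XOO/OO.*; (2,2)=+1→XXX/XO./OOO
ply 3: XXX/XOO/OO. is terminal -1 (X); from X.X/XO./OO. depth 10

X winning at [X.X/XO./OO.]: False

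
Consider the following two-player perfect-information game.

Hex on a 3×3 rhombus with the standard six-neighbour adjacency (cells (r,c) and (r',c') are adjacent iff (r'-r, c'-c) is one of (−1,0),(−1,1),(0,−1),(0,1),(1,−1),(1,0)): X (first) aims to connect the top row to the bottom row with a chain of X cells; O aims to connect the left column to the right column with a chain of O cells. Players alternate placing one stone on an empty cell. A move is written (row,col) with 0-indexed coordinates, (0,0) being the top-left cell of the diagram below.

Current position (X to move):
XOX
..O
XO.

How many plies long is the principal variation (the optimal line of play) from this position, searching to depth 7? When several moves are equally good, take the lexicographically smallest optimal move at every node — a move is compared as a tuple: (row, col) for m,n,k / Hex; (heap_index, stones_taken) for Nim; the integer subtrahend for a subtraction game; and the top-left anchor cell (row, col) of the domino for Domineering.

p1 X@[XOX/..O/XO.]: (1,0)[XOX/X.O/XO.]+1* (1,1)[XOX/.XO/XO.]+1 (2,2)[XOX/..O/XOX]+1
p2 O@[XOX/X.O/XO.] terminal -1; root [XOX/..O/XO.] d7

PV length from [XOX/..O/XO.]: 1 ply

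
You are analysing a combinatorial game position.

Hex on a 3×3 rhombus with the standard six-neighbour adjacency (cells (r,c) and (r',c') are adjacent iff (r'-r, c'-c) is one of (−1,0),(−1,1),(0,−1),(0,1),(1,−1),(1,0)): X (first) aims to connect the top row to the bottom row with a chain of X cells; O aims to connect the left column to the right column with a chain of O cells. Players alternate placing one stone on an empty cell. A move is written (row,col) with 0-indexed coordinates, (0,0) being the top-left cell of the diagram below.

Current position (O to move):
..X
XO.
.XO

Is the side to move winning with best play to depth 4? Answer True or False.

[..X/XO./.XO] O move#1: (0,0):-1/O.X/XO./.XO*, (0,1):-1/.OX/XO./.XO, (1,2):-1/..X/XOO/.XO, (2,0):-1/..X/XO./OXO
[O.X/XO./.XO] X move#2: (0,1):+1/OXX/XO./.XO*, (1,2):+1/O.X/XOX/.XO, (2,0):+1/O.X/XO./XXO
[OXX/XO./.XO] O move#3: (1,2):-1/OXX/XOO/.XO*, (2,0):-1/OXX/XO./OXO
[OXX/XOO/.XO] X move#4: (2,0):+1/OXX/XOO/XXO*
[OXX/XOO/XXO] end (terminal -1, O#5); searched ..X/XO./.XO to 4

O winning at [..X/XO./.XO]: False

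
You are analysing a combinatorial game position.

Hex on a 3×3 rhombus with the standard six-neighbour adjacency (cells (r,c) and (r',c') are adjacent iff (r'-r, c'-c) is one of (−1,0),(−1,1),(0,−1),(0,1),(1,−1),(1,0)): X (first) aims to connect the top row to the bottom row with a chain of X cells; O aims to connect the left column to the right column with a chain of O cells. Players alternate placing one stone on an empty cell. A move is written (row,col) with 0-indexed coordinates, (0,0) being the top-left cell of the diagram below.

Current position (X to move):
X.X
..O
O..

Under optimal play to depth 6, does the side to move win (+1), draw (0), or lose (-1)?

p1 X@[X.X/..O/O..]: (0,1)[XXX/..O/O..]-1* (1,0)[X.X/X.O/O..]-1 (1,1)[X.X/.XO/O..]-1 (2,1)[X.X/..O/OX.]-1 (2,2)[X.X/..O/O.X]-1
p2 O@[XXX/..O/O..]: (1,0)[XXX/O.O/O..]+1* (1,1)[XXX/.OO/O..]+1 (2,1)[XXX/..O/OO.]+1 (2,2)[XXX/..O/O.O]+1
p3 X@[XXX/O.O/O..]: (1,1)[XXX/OXO/O..]-1* (2,1)[XXX/O.O/OX.]-1 (2,2)[XXX/O.O/O.X]-1
p4 O@[XXX/OXO/O..]: (2,1)[XXX/OXO/OO.]+1* (2,2)[XXX/OXO/O.O]-1
p5 X@[XXX/OXO/OO.] terminal -1; root [X.X/..O/O..] d6

value(X.X/..O/O.., X) = -1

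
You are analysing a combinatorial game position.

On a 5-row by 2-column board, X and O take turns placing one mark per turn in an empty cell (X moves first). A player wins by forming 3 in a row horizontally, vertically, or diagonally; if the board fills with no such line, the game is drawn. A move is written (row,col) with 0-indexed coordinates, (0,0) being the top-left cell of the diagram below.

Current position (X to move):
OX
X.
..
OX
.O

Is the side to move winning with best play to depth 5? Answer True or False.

p1 X@[OX/X./../OX/.O]: (1,1)[OX/XX/../OX/.O]+0* (2,0)[OX/X./X./OX/.O]+0 (2,1)[OX/X./.X/OX/.O]+0 (4,0)[OX/X./../OX/XO]+0
p2 O@[OX/XX/../OX/.O]: (2,0)[OX/XX/O./OX/.O]-1 (2,1)[OX/XX/.O/OX/.O]+0* (4,0)[OX/XX/../OX/OO]-1
p3 X@[OX/XX/.O/OX/.O]: (2,0)[OX/XX/XO/OX/.O]+0* (4,0)[OX/XX/.O/OX/XO]+0
p4 O@[OX/XX/XO/OX/.O]: (4,0)[OX/XX/XO/OX/OO]+0*
p5 X@[OX/XX/XO/OX/OO] terminal +0; root [OX/X./../OX/.O] d5

X winning at [OX/X./../OX/.O]: False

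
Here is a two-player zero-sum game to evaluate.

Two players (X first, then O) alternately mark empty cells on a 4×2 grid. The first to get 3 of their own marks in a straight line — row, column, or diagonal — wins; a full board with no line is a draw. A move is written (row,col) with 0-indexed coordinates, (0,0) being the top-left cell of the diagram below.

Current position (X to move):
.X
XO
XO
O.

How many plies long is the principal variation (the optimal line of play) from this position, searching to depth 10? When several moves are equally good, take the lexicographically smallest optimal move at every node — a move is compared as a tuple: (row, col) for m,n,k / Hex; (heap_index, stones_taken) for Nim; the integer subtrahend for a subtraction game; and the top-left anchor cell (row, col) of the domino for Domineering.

[.X/XO/XO/O.] X move#1: (0,0):+1/XX/XO/XO/O.*, (3,1):+0/.X/XO/XO/OX
[XX/XO/XO/O.] end (terminal -1, O#2); searched .X/XO/XO/O. to 10

PV length from [.X/XO/XO/O.]: 1 ply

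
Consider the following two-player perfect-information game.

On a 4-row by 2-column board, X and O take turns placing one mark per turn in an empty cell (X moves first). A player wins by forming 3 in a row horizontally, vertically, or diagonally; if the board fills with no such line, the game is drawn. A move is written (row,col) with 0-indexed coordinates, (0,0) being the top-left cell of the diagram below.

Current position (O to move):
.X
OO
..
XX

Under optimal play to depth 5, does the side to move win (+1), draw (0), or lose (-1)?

ply 1, O at .X/OO/../XX | (0,0)=+0→OX/OO/../XX*; (2,0)=+0→.X/OO/O./XX; (2,1)=+0→.X/OO/.O/XX
ply 2, X at OX/OO/../XX | (2,0)=+0→OX/OO/X./XX*; (2,1)=-1→OX/OO/.X/XX
ply 3, O at OX/OO/X./XX | (2,1)=+0→OX/OO/XO/XX*
ply 4: OX/OO/XO/XX is terminal +0 (X); from .X/OO/../XX depth 5

value(.X/OO/../XX, O) = 0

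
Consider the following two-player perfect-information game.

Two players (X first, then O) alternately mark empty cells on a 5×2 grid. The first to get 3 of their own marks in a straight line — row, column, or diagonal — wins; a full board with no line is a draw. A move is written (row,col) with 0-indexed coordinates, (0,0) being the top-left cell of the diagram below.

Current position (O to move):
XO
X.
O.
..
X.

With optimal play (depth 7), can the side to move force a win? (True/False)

O winning at [XO/X./O./../X.]: False

p1 O@[XO/X./O./../X.]: (1,1)[XO/XO/O./../X.]+0* (2,1)[XO/X./OO/../X.]+0 (3,0)[XO/X./O./O./X.]+0 (3,1)[XO/X./O./.O/X.]+0 (4,1)[XO/X./O./../XO]+0
p2 X@[XO/XO/O./../X.]: (2,1)[XO/XO/OX/../X.]+0* (3,0)[XO/XO/O./X./X.]-1 (3,1)[XO/XO/O./.X/X.]-1 (4,1)[XO/XO/O./../XX]-1
p3 O@[XO/XO/OX/../X.]: (3,0)[XO/XO/OX/O./X.]+0* (3,1)[XO/XO/OX/.O/X.]+0 (4,1)[XO/XO/OX/../XO]+0
p4 X@[XO/XO/OX/O./X.]: (3,1)[XO/XO/OX/OX/X.]+0* (4,1)[XO/XO/OX/O./XX]+0
p5 O@[XO/XO/OX/OX/X.]: (4,1)[XO/XO/OX/OX/XO]+0*
p6 X@[XO/XO/OX/OX/XO] terminal +0; root [XO/X./O./../X.] d7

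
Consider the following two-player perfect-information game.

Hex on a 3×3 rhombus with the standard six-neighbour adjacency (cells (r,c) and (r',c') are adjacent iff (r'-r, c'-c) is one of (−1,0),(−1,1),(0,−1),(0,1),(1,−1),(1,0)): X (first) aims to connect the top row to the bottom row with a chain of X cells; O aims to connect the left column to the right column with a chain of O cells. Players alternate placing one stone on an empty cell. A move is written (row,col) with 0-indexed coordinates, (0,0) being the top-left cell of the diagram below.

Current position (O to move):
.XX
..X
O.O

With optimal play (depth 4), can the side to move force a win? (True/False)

[.XX/..X/O.O] O move#1: (0,0):-1/OXX/..X/O.O, (1,0):-1/.XX/O.X/O.O, (1,1):-1/.XX/.OX/O.O, (2,1):+1/.XX/..X/OOO*
[.XX/..X/OOO] end (terminal -1, X#2); searched .XX/..X/O.O to 4

O winning at [.XX/..X/O.O]: True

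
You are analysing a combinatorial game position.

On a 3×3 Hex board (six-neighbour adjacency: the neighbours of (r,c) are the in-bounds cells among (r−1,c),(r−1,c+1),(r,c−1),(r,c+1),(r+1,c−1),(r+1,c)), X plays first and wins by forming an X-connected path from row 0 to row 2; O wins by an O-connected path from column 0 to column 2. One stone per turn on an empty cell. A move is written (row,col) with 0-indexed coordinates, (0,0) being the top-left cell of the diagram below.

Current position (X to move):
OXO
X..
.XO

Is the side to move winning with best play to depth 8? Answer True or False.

ply 1, X at OXO/X../.XO | (1,1)=+1→OXO/XX./.XO*; (1,2)=+1→OXO/X.X/.XO; (2,0)=+1→OXO/X../XXO
ply 2: OXO/XX./.XO is terminal -1 (O); from OXO/X../.XO depth 8

X winning at [OXO/X../.XO]: True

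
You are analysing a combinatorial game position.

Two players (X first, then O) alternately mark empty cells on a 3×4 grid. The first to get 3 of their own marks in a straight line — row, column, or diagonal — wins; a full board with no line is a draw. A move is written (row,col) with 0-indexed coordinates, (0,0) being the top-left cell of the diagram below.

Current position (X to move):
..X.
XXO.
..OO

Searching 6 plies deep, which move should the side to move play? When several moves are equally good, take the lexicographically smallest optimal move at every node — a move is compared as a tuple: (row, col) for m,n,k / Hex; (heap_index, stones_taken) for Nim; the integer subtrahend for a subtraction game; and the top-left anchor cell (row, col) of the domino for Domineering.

X's best at [..X./XXO./..OO]: (2,0)

ply 1, X at ..X./XXO./..OO | (0,0)=-1→X.X./XXO./..OO; (0,1)=-1→.XX./XXO./..OO; (0,3)=-1→..XX/XXO./..OO; (1,3)=-1→..X./XXOX/..OO; (2,0)=+1→..X./XXO./X.OO*; (2,1)=-1→..X./XXO./.XOO
ply 2: ..X./XXO./X.OO is terminal -1 (O); from ..X./XXO./..OO depth 6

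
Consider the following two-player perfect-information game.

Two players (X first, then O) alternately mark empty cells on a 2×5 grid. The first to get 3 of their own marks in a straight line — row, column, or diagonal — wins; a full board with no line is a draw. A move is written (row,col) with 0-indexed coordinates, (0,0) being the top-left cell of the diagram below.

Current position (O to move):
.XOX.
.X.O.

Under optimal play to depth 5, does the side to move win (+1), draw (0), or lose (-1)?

value(.XOX./.X.O., O) = 0

p1 O@[.XOX./.X.O.]: (0,0)[OXOX./.X.O.]+0* (0,4)[.XOXO/.X.O.]+0 (1,0)[.XOX./OX.O.]+0 (1,2)[.XOX./.XOO.]+0 (1,4)[.XOX./.X.OO]+0
p2 X@[OXOX./.X.O.]: (0,4)[OXOXX/.X.O.]+0* (1,0)[OXOX./XX.O.]+0 (1,2)[OXOX./.XXO.]+0 (1,4)[OXOX./.X.OX]+0
p3 O@[OXOXX/.X.O.]: (1,0)[OXOXX/OX.O.]+0* (1,2)[OXOXX/.XOO.]+0 (1,4)[OXOXX/.X.OO]+0
p4 X@[OXOXX/OX.O.]: (1,2)[OXOXX/OXXO.]+0* (1,4)[OXOXX/OX.OX]+0
p5 O@[OXOXX/OXXO.]: (1,4)[OXOXX/OXXOO]+0*
p6 X@[OXOXX/OXXOO] terminal +0; root [.XOX./.X.O.] d5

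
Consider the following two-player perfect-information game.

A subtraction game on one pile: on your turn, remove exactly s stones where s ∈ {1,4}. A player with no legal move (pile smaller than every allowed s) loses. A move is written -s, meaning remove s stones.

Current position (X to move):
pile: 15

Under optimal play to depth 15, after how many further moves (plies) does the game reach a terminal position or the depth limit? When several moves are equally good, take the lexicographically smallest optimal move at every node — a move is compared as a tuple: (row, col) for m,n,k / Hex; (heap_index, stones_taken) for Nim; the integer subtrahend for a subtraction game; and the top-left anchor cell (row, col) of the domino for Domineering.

[15] X move#1: -1:-1/14*, -4:-1/11
[14] O move#2: -1:-1/13, -4:+1/10*
[10] X move#3: -1:-1/9*, -4:-1/6
[9] O move#4: -1:-1/8, -4:+1/5*
[5] X move#5: -1:-1/4*, -4:-1/1
[4] O move#6: -1:-1/3, -4:+1/0*
[0] end (terminal -1, X#7); searched 15 to 15

PV length from [15]: 6 plies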